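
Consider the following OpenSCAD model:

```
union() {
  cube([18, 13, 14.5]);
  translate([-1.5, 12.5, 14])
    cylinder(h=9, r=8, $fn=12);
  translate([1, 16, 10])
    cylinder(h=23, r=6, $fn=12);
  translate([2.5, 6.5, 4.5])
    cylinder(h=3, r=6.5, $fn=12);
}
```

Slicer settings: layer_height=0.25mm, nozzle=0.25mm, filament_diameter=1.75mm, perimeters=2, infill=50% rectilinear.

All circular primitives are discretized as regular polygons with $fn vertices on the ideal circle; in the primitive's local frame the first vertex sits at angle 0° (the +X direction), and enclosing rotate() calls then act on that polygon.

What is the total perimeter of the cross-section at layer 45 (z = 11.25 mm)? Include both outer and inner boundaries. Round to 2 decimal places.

At z = 11.25 mm: the cube (footprint 18×13) is included at this height (perimeter 62.00 mm); the cylinder at (-1.5, 12.5) does not reach this height (z outside [14, 23]); the cylinder at (1, 16): section is a regular 12-gon, circumradius r=6 (perimeter = 2·12·6.000·sin(180°/12) = 37.27 mm); the cylinder at (2.5, 6.5) is absent (z outside [4.5, 7.5]); Combining (union): the regions partially overlap (shared area 13.07 mm²), so the edge portions inside another operand are dropped and the merged outline is re-measured after clipping — boundary = 83.09 mm. Overall, the cross-section is a single solid region. Total boundary length (outer) = 83.09 mm.

83.09 mm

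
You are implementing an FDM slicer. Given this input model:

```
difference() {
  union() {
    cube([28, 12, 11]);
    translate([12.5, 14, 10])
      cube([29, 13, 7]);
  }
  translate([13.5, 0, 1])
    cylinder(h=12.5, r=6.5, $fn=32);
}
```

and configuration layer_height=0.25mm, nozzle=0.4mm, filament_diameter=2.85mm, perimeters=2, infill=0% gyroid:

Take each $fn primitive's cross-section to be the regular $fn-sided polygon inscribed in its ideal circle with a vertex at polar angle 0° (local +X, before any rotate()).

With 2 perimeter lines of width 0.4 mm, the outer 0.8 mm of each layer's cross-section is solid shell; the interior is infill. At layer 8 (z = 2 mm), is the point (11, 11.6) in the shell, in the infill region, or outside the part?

shell

At z = 2 mm: the cube (footprint 28×12) is included at this height; the cube at (12.5, 14) is absent (z outside [10, 17]); Combining (union): only the 28×12 cube is present, so the union is just that shape — 1 connected region; the cylinder at (13.5, 0): section is a regular 32-gon, circumradius r=6.5; Subtracting the remaining from the first: starting from the result so far, the r=6.5 cylinder at (13.5, 0) partially overlaps it — only the 65.94 mm² overlap (of its 131.88 mm²) is removed, clipping the outline — 1 connected region. Overall, the cross-section is a single solid region. The nearest boundary edge runs (0.00, 12.00)→(28.00, 12.00); distance from the point to it = 0.40 mm. The point is inside the cross-section, 0.40 mm from the nearest boundary — within the 0.8 mm shell band (2 × 0.4).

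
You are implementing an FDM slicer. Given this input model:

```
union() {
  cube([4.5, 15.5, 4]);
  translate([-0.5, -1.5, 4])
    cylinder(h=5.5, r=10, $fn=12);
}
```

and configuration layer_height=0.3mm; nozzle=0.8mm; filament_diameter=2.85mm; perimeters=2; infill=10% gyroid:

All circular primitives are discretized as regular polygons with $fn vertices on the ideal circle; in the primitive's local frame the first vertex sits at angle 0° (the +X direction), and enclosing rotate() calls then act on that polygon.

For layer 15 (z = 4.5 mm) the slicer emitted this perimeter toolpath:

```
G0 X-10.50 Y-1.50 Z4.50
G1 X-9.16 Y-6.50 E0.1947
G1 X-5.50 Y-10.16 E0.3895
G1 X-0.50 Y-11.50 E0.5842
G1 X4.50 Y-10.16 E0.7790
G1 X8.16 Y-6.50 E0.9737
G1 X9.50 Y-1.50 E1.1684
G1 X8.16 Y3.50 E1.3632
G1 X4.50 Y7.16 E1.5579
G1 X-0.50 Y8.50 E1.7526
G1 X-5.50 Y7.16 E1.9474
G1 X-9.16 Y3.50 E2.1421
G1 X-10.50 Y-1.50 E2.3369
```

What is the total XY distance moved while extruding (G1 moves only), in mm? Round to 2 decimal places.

62.12 mm

Sum the Euclidean lengths of each G1 segment: total = 62.12 mm.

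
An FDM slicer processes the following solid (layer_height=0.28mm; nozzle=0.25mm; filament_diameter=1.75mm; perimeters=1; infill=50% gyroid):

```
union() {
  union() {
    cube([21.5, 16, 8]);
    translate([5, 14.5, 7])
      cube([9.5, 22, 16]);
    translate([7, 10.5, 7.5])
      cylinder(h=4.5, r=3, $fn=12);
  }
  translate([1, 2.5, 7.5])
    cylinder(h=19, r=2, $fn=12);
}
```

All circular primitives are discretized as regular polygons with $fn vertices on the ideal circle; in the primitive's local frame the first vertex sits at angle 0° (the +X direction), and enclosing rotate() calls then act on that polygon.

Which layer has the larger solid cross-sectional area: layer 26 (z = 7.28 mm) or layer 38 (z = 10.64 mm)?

layer 26 (z = 7.28 mm)

Layer 26 (z = 7.28): the cube is present — its section is the full 21.5×16 rectangle (area 344.00 mm²); the 9.5×22 cube at (5, 14.5) contributes its full rectangle (area 209.00 mm²); the cylinder at (7, 10.5) is absent (z outside [7.5, 12]); Merging all regions: the regions partially overlap — summed areas 553.00 mm² minus the doubly-counted overlap 14.25 mm² gives 538.75 mm² — area = 538.75 mm²; the cylinder at (1, 2.5) is absent (z outside [7.5, 26.5]); Merging all regions: only that combined region is present, so the union is just that shape — area = 538.75 mm². So its area = 538.75 mm². Layer 38 (z = 10.64): the cube does not reach this height (z outside [0, 8]); the 9.5×22 cube at (5, 14.5) contributes its full rectangle (area 209.00 mm²); the r=3 cylinder at (7, 10.5) contributes a regular 12-gon of circumradius 3 (area = (12/2)·3.000²·sin(360°/12) = 27.00 mm²); Combining (union): the 2 present regions are separate (no shared area or edge), so areas and boundary lengths simply add and each stays a separate island — area = 236.00 mm²; the cylinder at (1, 2.5): section is a regular 12-gon, circumradius r=2 (area = (12/2)·2.000²·sin(360°/12) = 12.00 mm²); Merging all regions: the 2 present regions are separate (no shared area or edge), so areas and boundary lengths simply add and each stays a separate island — area = 248.00 mm². So its area = 248.00 mm². Layer 26 is larger (538.75 vs 248.00 mm²).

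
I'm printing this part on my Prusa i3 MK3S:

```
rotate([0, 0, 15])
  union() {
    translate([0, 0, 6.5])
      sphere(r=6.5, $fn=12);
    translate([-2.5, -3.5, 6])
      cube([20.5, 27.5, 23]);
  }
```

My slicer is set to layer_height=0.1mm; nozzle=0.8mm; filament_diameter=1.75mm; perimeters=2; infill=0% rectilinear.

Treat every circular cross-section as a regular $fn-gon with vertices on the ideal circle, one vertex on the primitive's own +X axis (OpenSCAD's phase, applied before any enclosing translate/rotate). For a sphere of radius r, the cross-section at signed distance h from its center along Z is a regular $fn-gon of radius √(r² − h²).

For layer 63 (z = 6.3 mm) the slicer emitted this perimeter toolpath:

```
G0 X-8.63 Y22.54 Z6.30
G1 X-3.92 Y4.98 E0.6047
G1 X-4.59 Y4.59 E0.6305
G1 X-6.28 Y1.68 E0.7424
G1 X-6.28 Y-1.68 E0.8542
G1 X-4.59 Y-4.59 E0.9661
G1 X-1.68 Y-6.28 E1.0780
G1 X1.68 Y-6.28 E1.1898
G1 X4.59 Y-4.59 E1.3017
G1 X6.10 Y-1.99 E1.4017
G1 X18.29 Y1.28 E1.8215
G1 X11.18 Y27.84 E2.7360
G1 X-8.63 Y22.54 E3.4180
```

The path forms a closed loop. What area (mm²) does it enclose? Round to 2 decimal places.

613.56 mm²

Apply the shoelace formula to the sequence of (X, Y) vertices; enclosed area = 613.56 mm².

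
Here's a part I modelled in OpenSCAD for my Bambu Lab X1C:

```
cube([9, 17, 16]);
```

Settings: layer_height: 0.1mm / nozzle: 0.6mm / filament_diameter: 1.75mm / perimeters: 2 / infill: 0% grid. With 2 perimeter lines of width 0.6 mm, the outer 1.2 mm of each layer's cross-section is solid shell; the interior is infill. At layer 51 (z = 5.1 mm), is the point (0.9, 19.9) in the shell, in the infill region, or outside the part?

outside

At z = 5.1 mm: the cube (footprint 9×17) is included at this height. Overall, the cross-section is a single solid region. The nearest boundary edge runs (9.00, 17.00)→(0.00, 17.00); distance from the point to it = 2.90 mm. The point is not inside any of the regions above, so it lies outside the cross-section (2.90 mm from the nearest boundary).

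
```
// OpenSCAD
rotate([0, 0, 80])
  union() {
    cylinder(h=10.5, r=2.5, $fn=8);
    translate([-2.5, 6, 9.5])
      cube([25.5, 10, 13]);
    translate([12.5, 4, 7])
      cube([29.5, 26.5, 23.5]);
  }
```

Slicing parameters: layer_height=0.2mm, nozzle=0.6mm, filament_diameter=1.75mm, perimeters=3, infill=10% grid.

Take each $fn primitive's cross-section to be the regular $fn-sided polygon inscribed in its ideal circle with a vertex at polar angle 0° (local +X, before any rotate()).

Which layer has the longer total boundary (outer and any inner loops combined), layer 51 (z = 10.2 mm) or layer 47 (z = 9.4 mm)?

layer 51 (z = 10.2 mm)

Layer 51 (z = 10.2): the cylinder: section is a regular 8-gon, circumradius r=2.5 (perimeter = 2·8·2.500·sin(180°/8) = 15.31 mm); the 25.5×10 cube at (-2.5, 6) contributes its full rectangle (perimeter 71.00 mm); the cube at (12.5, 4) is present — its section is the full 29.5×26.5 rectangle (perimeter 112.00 mm); Taking the union: the regions partially overlap (shared area 105.00 mm²), so the edge portions inside another operand are dropped and the merged outline is re-measured after clipping — boundary = 157.31 mm; (rotated 80° about Z; rotation is an isometry so areas/perimeters/island counts are preserved). So its perimeter = 157.31 mm. Layer 47 (z = 9.4): the cylinder: section is a regular 8-gon, circumradius r=2.5 (perimeter = 2·8·2.500·sin(180°/8) = 15.31 mm); the cube at (-2.5, 6) does not reach this height (z outside [9.5, 22.5]); the cube at (12.5, 4) (footprint 29.5×26.5) is included at this height (perimeter 112.00 mm); Combining (union): the 2 present regions are separate (no shared area or edge), so areas and boundary lengths simply add and each stays a separate island — boundary = 127.31 mm; (rotated 80° about Z; rotation is an isometry so areas/perimeters/island counts are preserved). So its perimeter = 127.31 mm. Layer 51 is larger (157.31 vs 127.31 mm).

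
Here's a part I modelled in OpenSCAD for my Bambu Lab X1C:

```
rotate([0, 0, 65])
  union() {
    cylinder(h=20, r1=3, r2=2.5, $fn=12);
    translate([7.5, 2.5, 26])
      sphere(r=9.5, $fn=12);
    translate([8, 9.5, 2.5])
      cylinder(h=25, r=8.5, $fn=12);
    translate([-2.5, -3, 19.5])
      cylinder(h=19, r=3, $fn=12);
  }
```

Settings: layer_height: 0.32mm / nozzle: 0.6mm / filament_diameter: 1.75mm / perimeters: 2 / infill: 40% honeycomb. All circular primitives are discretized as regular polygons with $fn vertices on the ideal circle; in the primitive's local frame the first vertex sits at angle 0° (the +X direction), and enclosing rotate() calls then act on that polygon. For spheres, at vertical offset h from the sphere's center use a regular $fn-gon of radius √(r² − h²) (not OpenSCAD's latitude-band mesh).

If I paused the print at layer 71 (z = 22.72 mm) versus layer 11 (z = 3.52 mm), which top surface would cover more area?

layer 71 (z = 22.72 mm)

Layer 71 (z = 22.72): the cone is absent (z outside [0, 20]); the r=9.5 sphere at (7.5, 2.5) slices to a regular 12-gon of circumradius 8.916 (√(r²−h²) with h=3.28 from center) (area = (12/2)·8.916²·sin(360°/12) = 238.47 mm²); the cylinder at (8, 9.5): section is a regular 12-gon, circumradius r=8.5 (area = (12/2)·8.500²·sin(360°/12) = 216.75 mm²); the cylinder at (-2.5, -3): section is a regular 12-gon, circumradius r=3 (area = (12/2)·3.000²·sin(360°/12) = 27.00 mm²); Merging all regions: the regions partially overlap — summed areas 482.22 mm² minus the doubly-counted overlap 112.03 mm² gives 370.19 mm² — area = 370.19 mm²; (whole slice rotated 65° about Z — lengths, areas and connectivity unchanged). So its area = 370.19 mm². Layer 11 (z = 3.52): the cone: at t=0.176 of its height the radius interpolates to r₁+(r₂−r₁)t = 2.912, giving a regular 12-gon of that circumradius (area = (12/2)·2.912²·sin(360°/12) = 25.44 mm²); the sphere at (7.5, 2.5) is absent (|z−center|=22.480 > r=9.5); the r=8.5 cylinder at (8, 9.5) contributes a regular 12-gon of circumradius 8.5 (area = (12/2)·8.500²·sin(360°/12) = 216.75 mm²); the cylinder at (-2.5, -3) is not intersected at this z (z outside [19.5, 38.5]); Merging all regions: the 2 present regions are separate (no shared area or edge), so areas and boundary lengths simply add and each stays a separate island — area = 242.19 mm²; (whole slice rotated 65° about Z — lengths, areas and connectivity unchanged). So its area = 242.19 mm². Layer 71 is larger (370.19 vs 242.19 mm²).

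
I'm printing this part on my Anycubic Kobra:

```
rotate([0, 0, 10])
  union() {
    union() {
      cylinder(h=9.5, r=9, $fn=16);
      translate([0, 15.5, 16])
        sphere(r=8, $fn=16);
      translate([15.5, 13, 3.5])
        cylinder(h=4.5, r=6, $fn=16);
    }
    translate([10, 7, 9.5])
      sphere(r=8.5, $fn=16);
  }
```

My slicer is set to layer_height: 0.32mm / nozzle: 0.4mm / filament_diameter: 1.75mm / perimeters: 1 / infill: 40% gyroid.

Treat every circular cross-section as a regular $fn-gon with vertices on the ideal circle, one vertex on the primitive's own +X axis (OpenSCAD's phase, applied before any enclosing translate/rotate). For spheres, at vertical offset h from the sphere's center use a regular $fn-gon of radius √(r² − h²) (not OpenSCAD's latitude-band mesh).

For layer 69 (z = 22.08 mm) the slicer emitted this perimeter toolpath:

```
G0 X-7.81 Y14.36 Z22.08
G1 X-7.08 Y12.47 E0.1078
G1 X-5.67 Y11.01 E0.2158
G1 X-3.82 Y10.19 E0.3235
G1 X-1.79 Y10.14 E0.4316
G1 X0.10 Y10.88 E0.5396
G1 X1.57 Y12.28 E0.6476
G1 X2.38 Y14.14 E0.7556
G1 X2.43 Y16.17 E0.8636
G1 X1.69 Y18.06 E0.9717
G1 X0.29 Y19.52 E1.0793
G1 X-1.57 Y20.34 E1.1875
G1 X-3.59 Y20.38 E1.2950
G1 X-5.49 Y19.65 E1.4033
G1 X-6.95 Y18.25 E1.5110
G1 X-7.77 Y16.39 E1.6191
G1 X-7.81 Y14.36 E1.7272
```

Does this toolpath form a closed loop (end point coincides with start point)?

yes

Start point (G0): (-7.81, 14.36). End point (last G1): the path returns to the start — closed.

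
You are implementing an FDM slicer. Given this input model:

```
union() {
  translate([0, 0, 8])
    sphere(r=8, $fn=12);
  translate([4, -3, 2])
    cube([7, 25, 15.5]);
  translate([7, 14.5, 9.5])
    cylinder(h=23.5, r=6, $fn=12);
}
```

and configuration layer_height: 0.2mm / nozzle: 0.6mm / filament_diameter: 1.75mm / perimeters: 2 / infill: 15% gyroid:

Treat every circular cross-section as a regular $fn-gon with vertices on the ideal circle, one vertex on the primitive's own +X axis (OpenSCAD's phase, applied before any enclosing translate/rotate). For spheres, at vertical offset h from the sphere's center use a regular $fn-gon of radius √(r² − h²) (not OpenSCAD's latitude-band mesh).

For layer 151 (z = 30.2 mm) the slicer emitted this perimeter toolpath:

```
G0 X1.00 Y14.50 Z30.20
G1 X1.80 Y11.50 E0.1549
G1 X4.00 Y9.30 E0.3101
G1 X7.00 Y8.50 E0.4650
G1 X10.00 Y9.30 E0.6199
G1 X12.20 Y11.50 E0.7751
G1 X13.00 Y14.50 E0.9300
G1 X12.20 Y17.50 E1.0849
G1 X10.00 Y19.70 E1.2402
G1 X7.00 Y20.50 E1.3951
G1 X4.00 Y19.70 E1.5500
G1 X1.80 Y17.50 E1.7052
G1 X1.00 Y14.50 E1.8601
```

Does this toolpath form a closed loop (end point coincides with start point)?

Start point (G0): (1.00, 14.50). End point (last G1): the path returns to the start — closed.

yes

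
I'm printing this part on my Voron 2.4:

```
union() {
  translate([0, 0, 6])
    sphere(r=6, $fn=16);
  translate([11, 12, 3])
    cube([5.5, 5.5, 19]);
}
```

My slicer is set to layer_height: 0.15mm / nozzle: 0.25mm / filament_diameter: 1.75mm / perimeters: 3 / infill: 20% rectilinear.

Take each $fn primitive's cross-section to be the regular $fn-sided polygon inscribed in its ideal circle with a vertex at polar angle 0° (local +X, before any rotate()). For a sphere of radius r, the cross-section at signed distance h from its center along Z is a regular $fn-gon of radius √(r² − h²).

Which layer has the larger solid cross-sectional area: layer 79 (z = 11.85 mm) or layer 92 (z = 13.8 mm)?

layer 79 (z = 11.85 mm)

Layer 79 (z = 11.85): the sphere: section is a regular 16-gon, circumradius = √(r²−h²) = √(6²−5.85²) = 1.333 (area = (16/2)·1.333²·sin(360°/16) = 5.44 mm²); the cube at (11, 12) (footprint 5.5×5.5) is included at this height (area 30.25 mm²); Combining (union): the 2 present regions are separate (no shared area or edge), so areas and boundary lengths simply add and each stays a separate island — area = 35.69 mm². So its area = 35.69 mm². Layer 92 (z = 13.8): the sphere is absent (|z−center|=7.800 > r=6); the cube at (11, 12) is present — its section is the full 5.5×5.5 rectangle (area 30.25 mm²); Combining (union): only the 5.5×5.5 cube at (11, 12) is present, so the union is just that shape — area = 30.25 mm². So its area = 30.25 mm². Layer 79 is larger (35.69 vs 30.25 mm²).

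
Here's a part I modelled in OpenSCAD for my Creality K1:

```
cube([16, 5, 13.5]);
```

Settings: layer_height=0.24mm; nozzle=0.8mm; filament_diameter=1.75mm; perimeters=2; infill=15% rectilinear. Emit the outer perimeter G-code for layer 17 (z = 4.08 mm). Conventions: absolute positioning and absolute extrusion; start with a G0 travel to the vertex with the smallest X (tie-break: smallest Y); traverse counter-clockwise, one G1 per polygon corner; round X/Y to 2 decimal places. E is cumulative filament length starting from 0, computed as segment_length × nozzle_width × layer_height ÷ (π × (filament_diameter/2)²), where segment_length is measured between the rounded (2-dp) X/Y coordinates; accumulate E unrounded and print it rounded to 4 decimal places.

At z = 4.08 mm: the cube is present — its section is the full 16×5 rectangle. The outline is a single polygon with 4 vertices. Extrusion per mm of travel: 0.8 × 0.24 / (π × 0.875²) = 0.079824. Accumulating E over each segment gives final E = 3.3526.

G0 X0.00 Y0.00 Z4.08
G1 X16.00 Y0.00 E1.2772
G1 X16.00 Y5.00 E1.6763
G1 X0.00 Y5.00 E2.9535
G1 X0.00 Y0.00 E3.3526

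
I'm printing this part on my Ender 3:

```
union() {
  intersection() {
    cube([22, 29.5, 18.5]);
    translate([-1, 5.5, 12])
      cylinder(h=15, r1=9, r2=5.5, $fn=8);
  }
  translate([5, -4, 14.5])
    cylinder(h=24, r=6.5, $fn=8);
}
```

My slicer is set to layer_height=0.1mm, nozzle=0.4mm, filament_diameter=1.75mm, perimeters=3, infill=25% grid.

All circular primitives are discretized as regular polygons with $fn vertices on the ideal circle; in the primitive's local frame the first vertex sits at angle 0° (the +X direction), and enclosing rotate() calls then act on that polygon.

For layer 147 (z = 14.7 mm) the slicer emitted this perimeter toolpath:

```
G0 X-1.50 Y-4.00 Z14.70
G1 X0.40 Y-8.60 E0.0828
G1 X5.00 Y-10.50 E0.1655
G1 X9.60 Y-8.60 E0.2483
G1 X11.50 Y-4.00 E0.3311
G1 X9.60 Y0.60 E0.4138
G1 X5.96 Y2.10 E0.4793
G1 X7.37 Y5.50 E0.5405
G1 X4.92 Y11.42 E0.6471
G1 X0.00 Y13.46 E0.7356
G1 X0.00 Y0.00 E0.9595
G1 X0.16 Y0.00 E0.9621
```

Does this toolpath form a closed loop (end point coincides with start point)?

no

Start point (G0): (-1.50, -4.00). End point (last G1): the path does not return to the start — open.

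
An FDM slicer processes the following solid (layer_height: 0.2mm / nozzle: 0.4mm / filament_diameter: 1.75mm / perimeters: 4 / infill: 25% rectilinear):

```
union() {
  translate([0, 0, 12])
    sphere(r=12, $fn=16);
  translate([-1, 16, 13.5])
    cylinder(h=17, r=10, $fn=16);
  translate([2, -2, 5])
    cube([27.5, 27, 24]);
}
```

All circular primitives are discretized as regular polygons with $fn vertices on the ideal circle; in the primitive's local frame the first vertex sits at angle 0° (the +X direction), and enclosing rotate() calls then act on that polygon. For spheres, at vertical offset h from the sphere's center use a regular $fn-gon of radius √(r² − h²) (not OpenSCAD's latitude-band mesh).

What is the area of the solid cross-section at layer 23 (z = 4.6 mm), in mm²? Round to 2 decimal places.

273.21 mm²

At z = 4.6 mm: the r=12 sphere contributes a regular 16-gon of circumradius √(12²−7.4²) = 9.447 (area = (16/2)·9.447²·sin(360°/16) = 273.21 mm²); the cylinder at (-1, 16) is absent (z outside [13.5, 30.5]); the cube at (2, -2) is absent (z outside [5, 29]); Merging all regions: only the r=12 sphere is present, so the union is just that shape — area = 273.21 mm². Overall, the cross-section is a single solid region. Net area = 273.21 mm².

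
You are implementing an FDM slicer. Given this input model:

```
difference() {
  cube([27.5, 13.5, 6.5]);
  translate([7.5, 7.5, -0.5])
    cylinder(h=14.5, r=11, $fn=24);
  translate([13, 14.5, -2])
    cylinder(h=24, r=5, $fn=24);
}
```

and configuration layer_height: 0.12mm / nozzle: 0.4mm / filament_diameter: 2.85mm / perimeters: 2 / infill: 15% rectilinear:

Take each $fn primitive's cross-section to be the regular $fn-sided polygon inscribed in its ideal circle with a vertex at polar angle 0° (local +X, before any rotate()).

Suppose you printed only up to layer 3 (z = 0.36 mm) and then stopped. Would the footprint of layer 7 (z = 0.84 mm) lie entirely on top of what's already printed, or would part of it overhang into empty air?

entirely on top

Compare the two slices. At z = 0.36: the 27.5×13.5 cube contributes its full rectangle (area 371.25 mm²); the cylinder at (7.5, 7.5): section is a regular 24-gon, circumradius r=11 (area = (24/2)·11.000²·sin(360°/24) = 375.81 mm²); the cylinder at (13, 14.5): section is a regular 24-gon, circumradius r=5 (area = (24/2)·5.000²·sin(360°/24) = 77.65 mm²); Taking the first minus the rest: starting from the 27.5×13.5 cube (371.25 mm²), the r=11 cylinder at (7.5, 7.5) partially overlaps it — only the 238.46 mm² overlap (of its 375.81 mm²) is removed, clipping the outline; the r=5 cylinder at (13, 14.5) partially overlaps it — only the 0.81 mm² overlap (of its 77.65 mm²) is removed, clipping the outline — area = 131.98 mm². At z = 0.84: the cube (footprint 27.5×13.5) is included at this height (area 371.25 mm²); the cylinder at (7.5, 7.5): section is a regular 24-gon, circumradius r=11 (area = (24/2)·11.000²·sin(360°/24) = 375.81 mm²); the cylinder at (13, 14.5): section is a regular 24-gon, circumradius r=5 (area = (24/2)·5.000²·sin(360°/24) = 77.65 mm²); Taking the first minus the rest: starting from the 27.5×13.5 cube (371.25 mm²), the r=11 cylinder at (7.5, 7.5) partially overlaps it — only the 238.46 mm² overlap (of its 375.81 mm²) is removed, clipping the outline; the r=5 cylinder at (13, 14.5) partially overlaps it — only the 0.81 mm² overlap (of its 77.65 mm²) is removed, clipping the outline — area = 131.98 mm². Checking containment: the cross-section at z = 0.84 is a subset of the cross-section at z = 0.36.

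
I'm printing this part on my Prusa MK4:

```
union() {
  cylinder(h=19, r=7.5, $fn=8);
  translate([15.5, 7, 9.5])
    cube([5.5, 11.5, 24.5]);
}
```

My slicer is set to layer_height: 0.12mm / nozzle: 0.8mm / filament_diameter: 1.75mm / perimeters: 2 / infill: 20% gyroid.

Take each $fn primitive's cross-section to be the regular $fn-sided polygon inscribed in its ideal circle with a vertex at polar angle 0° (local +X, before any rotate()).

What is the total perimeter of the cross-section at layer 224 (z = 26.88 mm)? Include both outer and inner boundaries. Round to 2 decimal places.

At z = 26.88 mm: the cylinder does not reach this height (z outside [0, 19]); the 5.5×11.5 cube at (15.5, 7) contributes its full rectangle (perimeter 34.00 mm); Taking the union: only the 5.5×11.5 cube at (15.5, 7) is present, so the union is just that shape — boundary = 34.00 mm. Overall, the cross-section is a single solid region. Total boundary length (outer) = 34.00 mm.

34.00 mm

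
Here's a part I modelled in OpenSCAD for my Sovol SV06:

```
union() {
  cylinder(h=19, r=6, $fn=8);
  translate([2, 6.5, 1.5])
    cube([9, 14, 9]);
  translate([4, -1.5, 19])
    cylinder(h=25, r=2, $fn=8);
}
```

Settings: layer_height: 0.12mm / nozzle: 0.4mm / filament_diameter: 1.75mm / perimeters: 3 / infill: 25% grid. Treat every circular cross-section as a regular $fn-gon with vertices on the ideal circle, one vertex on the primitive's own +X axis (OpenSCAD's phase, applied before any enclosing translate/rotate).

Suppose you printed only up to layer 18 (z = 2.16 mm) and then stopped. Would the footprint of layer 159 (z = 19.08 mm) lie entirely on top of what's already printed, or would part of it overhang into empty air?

part overhangs

Compare the two slices. At z = 2.16: the r=6 cylinder contributes a regular 8-gon of circumradius 6 (area = (8/2)·6.000²·sin(360°/8) = 101.82 mm²); the 9×14 cube at (2, 6.5) contributes its full rectangle (area 126.00 mm²); the cylinder at (4, -1.5) does not reach this height (z outside [19, 44]); Merging all regions: the 2 present regions are separate (no shared area or edge), so areas and boundary lengths simply add and each stays a separate island — area = 227.82 mm². At z = 19.08: the cylinder does not reach this height (z outside [0, 19]); the cube at (2, 6.5) does not reach this height (z outside [1.5, 10.5]); the r=2 cylinder at (4, -1.5) gives a regular 8-gon of circumradius 2 (constant along its height) (area = (8/2)·2.000²·sin(360°/8) = 11.31 mm²); Combining (union): only the r=2 cylinder at (4, -1.5) is present, so the union is just that shape — area = 11.31 mm². Checking containment: at z = 19.08 the cross-section extends beyond the z = 2.16 cross-section by about 1.21 mm².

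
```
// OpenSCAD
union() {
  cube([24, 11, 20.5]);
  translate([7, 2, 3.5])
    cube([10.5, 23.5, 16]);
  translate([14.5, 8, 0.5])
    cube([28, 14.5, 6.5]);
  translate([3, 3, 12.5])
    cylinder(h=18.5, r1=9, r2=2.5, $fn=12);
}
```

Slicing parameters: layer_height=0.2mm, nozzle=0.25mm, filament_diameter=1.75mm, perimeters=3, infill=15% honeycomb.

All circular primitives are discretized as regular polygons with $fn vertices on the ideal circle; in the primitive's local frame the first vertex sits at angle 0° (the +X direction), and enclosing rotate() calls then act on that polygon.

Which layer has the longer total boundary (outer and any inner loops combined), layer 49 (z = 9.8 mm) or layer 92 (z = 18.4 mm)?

Layer 49 (z = 9.8): the cube (footprint 24×11) is included at this height (perimeter 70.00 mm); the cube at (7, 2) (footprint 10.5×23.5) is included at this height (perimeter 68.00 mm); the cube at (14.5, 8) is absent (z outside [0.5, 7]); the cone at (3, 3) does not reach this height (z outside [12.5, 31]); Combining (union): the regions partially overlap (shared area 94.50 mm²), so the edge portions inside another operand are dropped and the merged outline is re-measured after clipping — boundary = 99.00 mm. So its perimeter = 99.00 mm. Layer 92 (z = 18.4): the 24×11 cube contributes its full rectangle (perimeter 70.00 mm); the cube at (7, 2) (footprint 10.5×23.5) is included at this height (perimeter 68.00 mm); the cube at (14.5, 8) does not reach this height (z outside [0.5, 7]); the cone at (3, 3) contributes a regular 12-gon of circumradius 6.927 (interpolated between r1=9 and r2=2.5 at t=0.319) (perimeter = 2·12·6.927·sin(180°/12) = 43.03 mm); Taking the union: the regions partially overlap (shared area 178.64 mm²), so the edge portions inside another operand are dropped and the merged outline is re-measured after clipping — boundary = 106.81 mm. So its perimeter = 106.81 mm. Layer 92 is larger (106.81 vs 99.00 mm).

layer 92 (z = 18.4 mm)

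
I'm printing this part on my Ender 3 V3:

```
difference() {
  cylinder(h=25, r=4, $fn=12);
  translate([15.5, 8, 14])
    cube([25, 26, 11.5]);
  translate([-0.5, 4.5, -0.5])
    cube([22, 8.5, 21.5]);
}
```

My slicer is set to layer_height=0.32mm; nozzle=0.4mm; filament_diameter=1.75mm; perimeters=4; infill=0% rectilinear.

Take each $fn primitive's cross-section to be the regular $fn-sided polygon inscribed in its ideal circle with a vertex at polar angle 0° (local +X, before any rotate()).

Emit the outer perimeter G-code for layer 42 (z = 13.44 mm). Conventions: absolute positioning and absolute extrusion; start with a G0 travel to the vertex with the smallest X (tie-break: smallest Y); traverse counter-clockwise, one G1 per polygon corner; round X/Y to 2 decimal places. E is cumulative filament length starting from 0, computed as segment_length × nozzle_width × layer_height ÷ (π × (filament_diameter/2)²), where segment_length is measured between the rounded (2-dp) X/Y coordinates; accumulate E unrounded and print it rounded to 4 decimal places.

G0 X-4.00 Y0.00 Z13.44
G1 X-3.46 Y-2.00 E0.1102
G1 X-2.00 Y-3.46 E0.2201
G1 X0.00 Y-4.00 E0.3304
G1 X2.00 Y-3.46 E0.4406
G1 X3.46 Y-2.00 E0.5505
G1 X4.00 Y0.00 E0.6607
G1 X3.46 Y2.00 E0.7710
G1 X2.00 Y3.46 E0.8809
G1 X0.00 Y4.00 E0.9911
G1 X-2.00 Y3.46 E1.1013
G1 X-3.46 Y2.00 E1.2112
G1 X-4.00 Y0.00 E1.3215

At z = 13.44 mm: the r=4 cylinder contributes a regular 12-gon of circumradius 4; the cube at (15.5, 8) does not reach this height (z outside [14, 25.5]); the 22×8.5 cube at (-0.5, 4.5) contributes its full rectangle; After the difference (first − rest): starting from the r=4 cylinder, the 22×8.5 cube at (-0.5, 4.5) misses the remaining region (no effect) — 1 connected region. The outline is a single polygon with 12 vertices. Extrusion per mm of travel: 0.4 × 0.32 / (π × 0.875²) = 0.053216. Accumulating E over each segment gives final E = 1.3215.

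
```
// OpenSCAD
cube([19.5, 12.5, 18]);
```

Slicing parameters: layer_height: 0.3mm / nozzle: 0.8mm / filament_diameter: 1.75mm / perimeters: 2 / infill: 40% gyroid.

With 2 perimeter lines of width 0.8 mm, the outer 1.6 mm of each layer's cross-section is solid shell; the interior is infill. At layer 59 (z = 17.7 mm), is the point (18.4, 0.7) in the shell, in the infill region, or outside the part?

shell

At z = 17.7 mm: the cube (footprint 19.5×12.5) is included at this height. Overall, the cross-section is a single solid region. The nearest boundary edge runs (0.00, 0.00)→(19.50, 0.00); distance from the point to it = 0.70 mm. The point is inside the cross-section, 0.70 mm from the nearest boundary — within the 1.6 mm shell band (2 × 0.8).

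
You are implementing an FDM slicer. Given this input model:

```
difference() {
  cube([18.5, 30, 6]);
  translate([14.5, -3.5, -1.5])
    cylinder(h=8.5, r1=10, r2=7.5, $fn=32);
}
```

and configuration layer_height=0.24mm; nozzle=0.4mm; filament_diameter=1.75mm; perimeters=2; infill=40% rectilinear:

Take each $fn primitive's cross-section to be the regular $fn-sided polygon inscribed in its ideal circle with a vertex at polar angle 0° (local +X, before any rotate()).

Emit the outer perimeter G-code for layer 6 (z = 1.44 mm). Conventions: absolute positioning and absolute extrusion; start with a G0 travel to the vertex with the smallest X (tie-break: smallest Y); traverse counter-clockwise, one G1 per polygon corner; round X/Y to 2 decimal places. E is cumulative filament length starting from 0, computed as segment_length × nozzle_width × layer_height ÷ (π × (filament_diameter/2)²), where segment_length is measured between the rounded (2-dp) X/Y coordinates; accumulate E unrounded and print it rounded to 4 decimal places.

At z = 1.44 mm: the 18.5×30 cube contributes its full rectangle; the cone at (14.5, -3.5) (r1=10→r2=7.5) has section circumradius 9.135 here — a regular 32-gon; Taking the first minus the rest: starting from the 18.5×30 cube, the cone at (14.5, -3.5) partially overlaps it — only the 55.28 mm² overlap (of its 260.50 mm²) is removed, clipping the outline — 1 connected region. The outline is a single polygon with 13 vertices. Extrusion per mm of travel: 0.4 × 0.24 / (π × 0.875²) = 0.039912. Accumulating E over each segment gives final E = 3.7832.

G0 X0.00 Y0.00 Z1.44
G1 X6.06 Y0.00 E0.2419
G1 X6.90 Y1.58 E0.3133
G1 X8.04 Y2.96 E0.3847
G1 X9.42 Y4.10 E0.4562
G1 X11.00 Y4.94 E0.5276
G1 X12.72 Y5.46 E0.5993
G1 X14.50 Y5.64 E0.6707
G1 X16.28 Y5.46 E0.7421
G1 X18.00 Y4.94 E0.8138
G1 X18.50 Y4.67 E0.8365
G1 X18.50 Y30.00 E1.8475
G1 X0.00 Y30.00 E2.5859
G1 X0.00 Y0.00 E3.7832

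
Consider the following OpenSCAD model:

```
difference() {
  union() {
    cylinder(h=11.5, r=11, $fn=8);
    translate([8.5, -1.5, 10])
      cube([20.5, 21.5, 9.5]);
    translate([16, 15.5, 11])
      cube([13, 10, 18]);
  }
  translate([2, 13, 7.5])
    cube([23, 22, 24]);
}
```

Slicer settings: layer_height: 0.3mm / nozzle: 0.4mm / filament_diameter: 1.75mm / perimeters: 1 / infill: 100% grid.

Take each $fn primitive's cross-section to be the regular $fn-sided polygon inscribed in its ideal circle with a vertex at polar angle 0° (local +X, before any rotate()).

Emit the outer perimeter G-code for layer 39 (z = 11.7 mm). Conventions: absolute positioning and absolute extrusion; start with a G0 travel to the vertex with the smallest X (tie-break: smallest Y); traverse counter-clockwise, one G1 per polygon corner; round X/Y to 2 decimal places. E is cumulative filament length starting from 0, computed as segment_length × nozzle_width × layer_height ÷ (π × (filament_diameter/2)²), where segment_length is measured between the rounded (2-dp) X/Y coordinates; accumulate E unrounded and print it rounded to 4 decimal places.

At z = 11.7 mm: the cylinder is absent (z outside [0, 11.5]); the cube at (8.5, -1.5) (footprint 20.5×21.5) is included at this height; the 13×10 cube at (16, 15.5) contributes its full rectangle; Combining (union): the regions partially overlap (shared area 58.50 mm²), so overlapping operands fuse into one piece — 1 connected region; the cube at (2, 13) (footprint 23×22) is included at this height; After the difference (first − rest): starting from that combined region, the 23×22 cube at (2, 13) partially overlaps it — only the 165.00 mm² overlap (of its 506.00 mm²) is removed, clipping the outline — 1 connected region. The outline is a single polygon with 6 vertices. Extrusion per mm of travel: 0.4 × 0.3 / (π × 0.875²) = 0.049890. Accumulating E over each segment gives final E = 4.7396.

G0 X8.50 Y-1.50 Z11.70
G1 X29.00 Y-1.50 E1.0227
G1 X29.00 Y25.50 E2.3698
G1 X25.00 Y25.50 E2.5693
G1 X25.00 Y13.00 E3.1930
G1 X8.50 Y13.00 E4.0162
G1 X8.50 Y-1.50 E4.7396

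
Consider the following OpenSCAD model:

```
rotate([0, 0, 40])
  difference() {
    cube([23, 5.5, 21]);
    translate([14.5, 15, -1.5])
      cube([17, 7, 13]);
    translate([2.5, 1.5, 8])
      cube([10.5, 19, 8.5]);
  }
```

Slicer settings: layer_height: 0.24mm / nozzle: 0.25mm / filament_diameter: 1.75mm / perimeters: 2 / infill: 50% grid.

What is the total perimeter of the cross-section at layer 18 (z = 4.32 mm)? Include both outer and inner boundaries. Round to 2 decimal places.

At z = 4.32 mm: the cube (footprint 23×5.5) is included at this height (perimeter 57.00 mm); the cube at (14.5, 15) (footprint 17×7) is included at this height (perimeter 48.00 mm); the cube at (2.5, 1.5) does not reach this height (z outside [8, 16.5]); Subtracting the remaining from the first: starting from the 23×5.5 cube, the 17×7 cube at (14.5, 15) misses the remaining region (no effect) — boundary = 57.00 mm; (rotated 40° about Z; rotation is an isometry so areas/perimeters/island counts are preserved). Overall, the cross-section is a single solid region. Total boundary length (outer) = 57.00 mm.

57.00 mm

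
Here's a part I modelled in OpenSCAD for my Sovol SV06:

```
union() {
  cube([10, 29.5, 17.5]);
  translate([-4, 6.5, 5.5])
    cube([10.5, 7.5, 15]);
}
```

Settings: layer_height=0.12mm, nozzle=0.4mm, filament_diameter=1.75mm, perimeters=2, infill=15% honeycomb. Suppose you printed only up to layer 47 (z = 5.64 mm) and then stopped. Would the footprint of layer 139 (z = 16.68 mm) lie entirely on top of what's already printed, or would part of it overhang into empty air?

entirely on top

Compare the two slices. At z = 5.64: the cube (footprint 10×29.5) is included at this height (area 295.00 mm²); the 10.5×7.5 cube at (-4, 6.5) contributes its full rectangle (area 78.75 mm²); Merging all regions: the regions partially overlap — summed areas 373.75 mm² minus the doubly-counted overlap 48.75 mm² gives 325.00 mm² — area = 325.00 mm². At z = 16.68: the cube is present — its section is the full 10×29.5 rectangle (area 295.00 mm²); the 10.5×7.5 cube at (-4, 6.5) contributes its full rectangle (area 78.75 mm²); Merging all regions: the regions partially overlap — summed areas 373.75 mm² minus the doubly-counted overlap 48.75 mm² gives 325.00 mm² — area = 325.00 mm². Checking containment: the cross-section at z = 16.68 is a subset of the cross-section at z = 5.64.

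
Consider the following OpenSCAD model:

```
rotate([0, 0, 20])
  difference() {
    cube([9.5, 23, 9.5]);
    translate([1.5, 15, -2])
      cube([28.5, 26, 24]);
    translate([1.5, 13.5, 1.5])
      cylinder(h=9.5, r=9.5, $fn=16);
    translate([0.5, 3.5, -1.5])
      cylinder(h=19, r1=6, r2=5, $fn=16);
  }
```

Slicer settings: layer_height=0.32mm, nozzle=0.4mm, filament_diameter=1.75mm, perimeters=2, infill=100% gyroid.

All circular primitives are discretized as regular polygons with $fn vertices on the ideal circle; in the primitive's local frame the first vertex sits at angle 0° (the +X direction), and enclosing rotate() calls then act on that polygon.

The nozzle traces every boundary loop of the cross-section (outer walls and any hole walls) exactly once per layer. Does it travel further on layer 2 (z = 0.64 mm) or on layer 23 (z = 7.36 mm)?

Layer 2 (z = 0.64): the cube is present — its section is the full 9.5×23 rectangle (perimeter 65.00 mm); the cube at (1.5, 15) is present — its section is the full 28.5×26 rectangle (perimeter 109.00 mm); the cylinder at (1.5, 13.5) is not intersected at this z (z outside [1.5, 11]); the cone at (0.5, 3.5) (r1=6→r2=5) has section circumradius 5.887 here — a regular 16-gon (perimeter = 2·16·5.887·sin(180°/16) = 36.75 mm); Taking the first minus the rest: starting from the 9.5×23 cube, the 28.5×26 cube at (1.5, 15) partially overlaps it — only the 64.00 mm² overlap (of its 741.00 mm²) is removed, clipping the outline; the cone at (0.5, 3.5) partially overlaps it — only the 50.22 mm² overlap (of its 106.11 mm²) is removed, clipping the outline — boundary = 64.10 mm; (rotated 20° about Z; rotation is an isometry so areas/perimeters/island counts are preserved). So its perimeter = 64.10 mm. Layer 23 (z = 7.36): the cube (footprint 9.5×23) is included at this height (perimeter 65.00 mm); the cube at (1.5, 15) is present — its section is the full 28.5×26 rectangle (perimeter 109.00 mm); the cylinder at (1.5, 13.5): section is a regular 16-gon, circumradius r=9.5 (perimeter = 2·16·9.500·sin(180°/16) = 59.31 mm); the cone at (0.5, 3.5): at t=0.466 of its height the radius interpolates to r₁+(r₂−r₁)t = 5.534, giving a regular 16-gon of that circumradius (perimeter = 2·16·5.534·sin(180°/16) = 34.55 mm); Taking the first minus the rest: starting from the 9.5×23 cube, the 28.5×26 cube at (1.5, 15) partially overlaps it — only the 64.00 mm² overlap (of its 741.00 mm²) is removed, clipping the outline; the r=9.5 cylinder at (1.5, 13.5) partially overlaps it — only the 104.54 mm² overlap (of its 276.30 mm²) is removed, clipping the outline; the cone at (0.5, 3.5) partially overlaps it — only the 24.63 mm² overlap (of its 93.75 mm²) is removed, clipping the outline — boundary = 27.62 mm; (whole slice rotated 20° about Z — lengths, areas and connectivity unchanged). So its perimeter = 27.62 mm. Layer 2 is larger (64.10 vs 27.62 mm).

layer 2 (z = 0.64 mm)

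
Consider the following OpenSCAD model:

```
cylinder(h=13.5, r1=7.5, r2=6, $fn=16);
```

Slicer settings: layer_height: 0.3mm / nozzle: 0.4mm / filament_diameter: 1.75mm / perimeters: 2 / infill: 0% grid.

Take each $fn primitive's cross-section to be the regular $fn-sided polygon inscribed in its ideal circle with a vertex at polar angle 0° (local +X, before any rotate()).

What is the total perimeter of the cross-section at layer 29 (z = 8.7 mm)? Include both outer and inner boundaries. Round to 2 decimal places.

At z = 8.7 mm: the cone (r1=7.5→r2=6) has section circumradius 6.533 here — a regular 16-gon (perimeter = 2·16·6.533·sin(180°/16) = 40.79 mm). Overall, the cross-section is a single solid region. Total boundary length (outer) = 40.79 mm.

40.79 mm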